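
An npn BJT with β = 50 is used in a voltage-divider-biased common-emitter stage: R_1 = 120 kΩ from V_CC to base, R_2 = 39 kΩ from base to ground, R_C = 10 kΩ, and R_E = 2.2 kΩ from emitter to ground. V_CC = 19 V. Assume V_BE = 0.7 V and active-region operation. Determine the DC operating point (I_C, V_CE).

I_C ≈ 1.4 mA, V_CE ≈ 1.9 V

Thevenize the base divider: V_Th = V_CC·R_2/(R_1+R_2) = 19×39/159 = 4.66 V, R_Th = R_1‖R_2 = 29.4 kΩ.
Base-emitter loop: V_Th = I_B·R_Th + V_BE + (β+1)I_B·R_E, so I_B = (4.66 − 0.7) / (29.4 + 51×2.2) = 0.028 mA.
I_C = β·I_B = 50×0.028 = 1.4 mA, and I_E = (β+1)I_B = 1.43 mA.
V_CE = V_CC − I_C·R_C − I_E·R_E = 19 − 1.4×10 − 1.43×2.2 = 1.88 V.
V_CE = 1.88 V > 0.2 V confirms active-region operation.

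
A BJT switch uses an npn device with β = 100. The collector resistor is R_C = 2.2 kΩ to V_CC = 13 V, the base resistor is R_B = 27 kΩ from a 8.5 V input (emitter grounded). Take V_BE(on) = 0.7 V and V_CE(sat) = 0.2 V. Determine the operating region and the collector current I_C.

saturation; I_C ≈ 5.8 mA

Assume active: I_B = (8.5 − 0.7)/27 = 0.289 mA, giving I_C = β·I_B = 28.9 mA.
But then V_CE = 13 − 28.9×2.2 = -50.6 V < V_CE(sat) = 0.2 V — impossible in the active region.
So the transistor is saturated. With V_CE = 0.2 V, I_C = (V_CC − 0.2)/R_C = 12.8/2.2 = 5.82 mA.
Check: β·I_B = 28.9 mA > I_C = 5.82 mA, confirming saturation.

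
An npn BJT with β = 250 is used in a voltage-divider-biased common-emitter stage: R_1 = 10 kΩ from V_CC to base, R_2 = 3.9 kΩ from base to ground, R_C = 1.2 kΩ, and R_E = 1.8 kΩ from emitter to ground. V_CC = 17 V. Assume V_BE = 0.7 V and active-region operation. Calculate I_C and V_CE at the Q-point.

Thevenize the base divider: V_Th = V_CC·R_2/(R_1+R_2) = 17×3.9/13.9 = 4.77 V, R_Th = R_1‖R_2 = 2.81 kΩ.
Base-emitter loop: V_Th = I_B·R_Th + V_BE + (β+1)I_B·R_E, so I_B = (4.77 − 0.7) / (2.81 + 251×1.8) = 0.00895 mA.
I_C = β·I_B = 250×0.00895 = 2.24 mA, and I_E = (β+1)I_B = 2.25 mA.
V_CE = V_CC − I_C·R_C − I_E·R_E = 17 − 2.24×1.2 − 2.25×1.8 = 10.3 V.
V_CE = 10.3 V > 0.2 V confirms active-region operation.

I_C ≈ 2.2 mA, V_CE ≈ 10 V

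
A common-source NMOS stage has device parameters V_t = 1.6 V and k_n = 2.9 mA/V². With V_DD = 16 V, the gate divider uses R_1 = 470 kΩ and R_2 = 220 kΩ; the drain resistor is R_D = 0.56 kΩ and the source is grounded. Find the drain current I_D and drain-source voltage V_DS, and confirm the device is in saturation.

I_D ≈ 18 mA, V_DS ≈ 6 V

V_G = V_DD·R_2/(R_1+R_2) = 16×220/690 = 5.1 V. With the source grounded, V_GS = V_G = 5.1 V.
Assume saturation: I_D = (k_n/2)(V_GS − V_t)² = (2.9/2)×(5.1 − 1.6)² = 1.45×3.5² = 17.8 mA.
V_DS = V_DD − I_D·R_D = 16 − 17.8×0.56 = 6.04 V.
Saturation requires V_DS ≥ V_GS − V_t = 3.5 V; 6.04 ≥ 3.5 ✓.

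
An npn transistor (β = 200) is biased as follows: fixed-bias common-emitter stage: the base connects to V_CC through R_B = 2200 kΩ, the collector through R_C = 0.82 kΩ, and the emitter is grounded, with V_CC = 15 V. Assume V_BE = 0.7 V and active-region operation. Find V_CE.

Base loop: V_CC = I_B·R_B + V_BE, so I_B = (15 − 0.7)/2200 kΩ = 0.0065 mA.
In the active region I_C = β·I_B = 200 × 0.0065 = 1.3 mA.
Collector loop: V_CE = V_CC − I_C·R_C = 15 − 1.3×0.82 = 13.9 V.
Since V_CE = 13.9 V > V_CE(sat) ≈ 0.2 V, the transistor is in the active region as assumed.

V_CE ≈ 14 V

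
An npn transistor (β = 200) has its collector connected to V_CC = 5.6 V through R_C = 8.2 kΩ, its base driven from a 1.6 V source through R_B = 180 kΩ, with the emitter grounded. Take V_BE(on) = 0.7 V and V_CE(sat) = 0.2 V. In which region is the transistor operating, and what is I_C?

Assume active: I_B = (1.6 − 0.7)/180 = 0.005 mA, giving I_C = β·I_B = 1 mA.
But then V_CE = 5.6 − 1×8.2 = -2.6 V < V_CE(sat) = 0.2 V — impossible in the active region.
So the transistor is saturated. With V_CE = 0.2 V, I_C = (V_CC − 0.2)/R_C = 5.4/8.2 = 0.659 mA.
Check: β·I_B = 1 mA > I_C = 0.659 mA, confirming saturation.

saturation; I_C ≈ 0.66 mA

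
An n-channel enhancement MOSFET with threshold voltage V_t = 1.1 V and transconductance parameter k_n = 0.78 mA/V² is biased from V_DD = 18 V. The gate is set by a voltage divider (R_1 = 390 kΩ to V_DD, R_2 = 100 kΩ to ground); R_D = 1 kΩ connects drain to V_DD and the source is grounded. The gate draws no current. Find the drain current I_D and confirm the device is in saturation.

V_G = V_DD·R_2/(R_1+R_2) = 18×100/490 = 3.67 V. With the source grounded, V_GS = V_G = 3.67 V.
Assume saturation: I_D = (k_n/2)(V_GS − V_t)² = (0.78/2)×(3.67 − 1.1)² = 0.39×2.57² = 2.58 mA.
V_DS = V_DD − I_D·R_D = 18 − 2.58×1 = 15.4 V.
Saturation requires V_DS ≥ V_GS − V_t = 2.57 V; 15.4 ≥ 2.57 ✓.

I_D ≈ 2.6 mA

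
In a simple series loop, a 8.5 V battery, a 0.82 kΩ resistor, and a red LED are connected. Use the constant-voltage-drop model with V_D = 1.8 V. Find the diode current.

I ≈ 8.2 mA

KVL around the loop: 8.5 = V_D + I·R = 1.8 + I × 0.82 kΩ.
So I = (8.5 − 1.8) / 0.82 kΩ = 6.7 / 0.82 = 8.17 mA.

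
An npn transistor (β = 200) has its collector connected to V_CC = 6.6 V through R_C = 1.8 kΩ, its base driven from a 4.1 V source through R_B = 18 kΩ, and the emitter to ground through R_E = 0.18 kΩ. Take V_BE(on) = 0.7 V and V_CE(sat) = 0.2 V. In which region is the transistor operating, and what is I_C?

saturation; I_C ≈ 3.2 mA

Assume active: I_B = (4.1 − 0.7)/(18 + 201×0.18) = 0.0628 mA, I_C = β·I_B = 12.6 mA.
Then V_CE = 6.6 − 12.6×1.8 − 12.6×0.18 = -18.3 V < 0.2 V — the active assumption fails.
Re-solve with V_CE = 0.2 V. KCL at the emitter: V_E/R_E = (V_BB−0.7−V_E)/R_B + (V_CC−0.2−V_E)/R_C, giving V_E = 0.607 V.
I_C = (V_CC − 0.2 − V_E)/R_C = (6.4 − 0.607)/1.8 = 3.22 mA.
Check: I_B = (3.4 − 0.607)/18 = 0.155 mA, and β·I_B = 31 mA > I_C, confirming saturation.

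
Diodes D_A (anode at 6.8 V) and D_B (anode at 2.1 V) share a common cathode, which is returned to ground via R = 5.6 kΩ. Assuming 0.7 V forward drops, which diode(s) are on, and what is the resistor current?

Only D_A conducts; I_R ≈ 1.1 mA

Assume both conduct. Then node N would need to be at both 6.8−0.7 = 6.1 V and 2.1−0.7 = 1.4 V, which is impossible.
Assume only D_A conducts: V_N = 6.8 − 0.7 = 6.1 V, so I_R = 6.1/5.6 = 1.09 mA.
Check D_B: its anode-to-cathode voltage is 2.1 − 6.1 = -4 V < 0.7 V, so it is off. The assumption is consistent.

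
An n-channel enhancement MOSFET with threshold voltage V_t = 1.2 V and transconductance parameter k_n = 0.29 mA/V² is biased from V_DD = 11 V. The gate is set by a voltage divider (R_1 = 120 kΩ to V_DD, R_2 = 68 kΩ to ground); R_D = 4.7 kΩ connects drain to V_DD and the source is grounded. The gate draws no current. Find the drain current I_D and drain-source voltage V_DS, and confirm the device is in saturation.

V_G = V_DD·R_2/(R_1+R_2) = 11×68/188 = 3.98 V. With the source grounded, V_GS = V_G = 3.98 V.
Assume saturation: I_D = (k_n/2)(V_GS − V_t)² = (0.29/2)×(3.98 − 1.2)² = 0.145×2.78² = 1.12 mA.
V_DS = V_DD − I_D·R_D = 11 − 1.12×4.7 = 5.74 V.
Saturation requires V_DS ≥ V_GS − V_t = 2.78 V; 5.74 ≥ 2.78 ✓.

I_D ≈ 1.1 mA, V_DS ≈ 5.7 V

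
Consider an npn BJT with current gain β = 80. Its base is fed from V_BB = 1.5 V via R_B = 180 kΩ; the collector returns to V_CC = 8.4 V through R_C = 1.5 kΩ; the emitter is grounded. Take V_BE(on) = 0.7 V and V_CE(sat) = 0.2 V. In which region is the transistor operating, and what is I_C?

Assume active. Base-emitter loop: I_B = (V_BB − V_BE)/R_B = (1.5 − 0.7)/180 = 0.00444 mA.
I_C = β·I_B = 80×0.00444 = 0.356 mA.
V_CE = V_CC − I_C·R_C = 8.4 − 0.356×1.5 = 7.87 V > V_CE(sat), so the active-region assumption holds.

active; I_C ≈ 0.36 mA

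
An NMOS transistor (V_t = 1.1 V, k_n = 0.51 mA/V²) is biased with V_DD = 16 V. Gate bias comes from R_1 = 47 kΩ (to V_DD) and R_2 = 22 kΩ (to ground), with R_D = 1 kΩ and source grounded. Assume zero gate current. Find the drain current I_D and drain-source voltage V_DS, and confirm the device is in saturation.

V_G = V_DD·R_2/(R_1+R_2) = 16×22/69 = 5.1 V. With the source grounded, V_GS = V_G = 5.1 V.
Assume saturation: I_D = (k_n/2)(V_GS − V_t)² = (0.51/2)×(5.1 − 1.1)² = 0.255×4² = 4.08 mA.
V_DS = V_DD − I_D·R_D = 16 − 4.08×1 = 11.9 V.
Saturation requires V_DS ≥ V_GS − V_t = 4 V; 11.9 ≥ 4 ✓.

I_D ≈ 4.1 mA, V_DS ≈ 12 V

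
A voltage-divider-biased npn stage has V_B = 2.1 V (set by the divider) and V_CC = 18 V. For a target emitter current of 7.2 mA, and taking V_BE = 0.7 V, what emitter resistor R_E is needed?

R_E ≈ 0.19 kΩ

V_E = V_B − V_BE = 2.1 − 0.7 = 1.4 V.
R_E = V_E / I_E = 1.4 / 7.2 = 0.194 kΩ.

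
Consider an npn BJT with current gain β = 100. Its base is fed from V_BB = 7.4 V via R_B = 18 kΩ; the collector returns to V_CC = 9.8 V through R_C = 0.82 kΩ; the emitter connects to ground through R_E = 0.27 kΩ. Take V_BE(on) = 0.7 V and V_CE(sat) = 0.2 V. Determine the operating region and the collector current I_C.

saturation; I_C ≈ 8.7 mA

Assume active: I_B = (7.4 − 0.7)/(18 + 101×0.27) = 0.148 mA, I_C = β·I_B = 14.8 mA.
Then V_CE = 9.8 − 14.8×0.82 − 14.9×0.27 = -6.37 V < 0.2 V — the active assumption fails.
Re-solve with V_CE = 0.2 V. KCL at the emitter: V_E/R_E = (V_BB−0.7−V_E)/R_B + (V_CC−0.2−V_E)/R_C, giving V_E = 2.43 V.
I_C = (V_CC − 0.2 − V_E)/R_C = (9.6 − 2.43)/0.82 = 8.75 mA.
Check: I_B = (6.7 − 2.43)/18 = 0.237 mA, and β·I_B = 23.7 mA > I_C, confirming saturation.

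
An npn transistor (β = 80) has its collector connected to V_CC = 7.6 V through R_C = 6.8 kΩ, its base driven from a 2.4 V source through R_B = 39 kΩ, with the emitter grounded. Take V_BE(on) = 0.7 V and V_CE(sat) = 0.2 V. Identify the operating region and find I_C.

saturation; I_C ≈ 1.1 mA

Assume active: I_B = (2.4 − 0.7)/39 = 0.0436 mA, giving I_C = β·I_B = 3.49 mA.
But then V_CE = 7.6 − 3.49×6.8 = -16.1 V < V_CE(sat) = 0.2 V — impossible in the active region.
So the transistor is saturated. With V_CE = 0.2 V, I_C = (V_CC − 0.2)/R_C = 7.4/6.8 = 1.09 mA.
Check: β·I_B = 3.49 mA > I_C = 1.09 mA, confirming saturation.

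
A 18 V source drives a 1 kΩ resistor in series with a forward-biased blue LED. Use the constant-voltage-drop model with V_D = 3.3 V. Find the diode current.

I ≈ 15 mA

KVL around the loop: 18 = V_D + I·R = 3.3 + I × 1 kΩ.
So I = (18 − 3.3) / 1 kΩ = 14.7 / 1 = 14.7 mA.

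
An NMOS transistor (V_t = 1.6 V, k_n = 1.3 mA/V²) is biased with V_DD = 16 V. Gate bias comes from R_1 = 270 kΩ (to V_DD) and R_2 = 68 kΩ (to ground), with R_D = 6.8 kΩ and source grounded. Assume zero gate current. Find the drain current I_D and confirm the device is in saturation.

I_D ≈ 1.7 mA

V_G = V_DD·R_2/(R_1+R_2) = 16×68/338 = 3.22 V. With the source grounded, V_GS = V_G = 3.22 V.
Assume saturation: I_D = (k_n/2)(V_GS − V_t)² = (1.3/2)×(3.22 − 1.6)² = 0.65×1.62² = 1.7 mA.
V_DS = V_DD − I_D·R_D = 16 − 1.7×6.8 = 4.42 V.
Saturation requires V_DS ≥ V_GS − V_t = 1.62 V; 4.42 ≥ 1.62 ✓.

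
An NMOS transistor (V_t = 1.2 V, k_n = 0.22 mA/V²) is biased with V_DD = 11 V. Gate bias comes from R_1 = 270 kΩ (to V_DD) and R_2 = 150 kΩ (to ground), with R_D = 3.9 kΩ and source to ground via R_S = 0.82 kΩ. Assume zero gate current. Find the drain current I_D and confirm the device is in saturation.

I_D ≈ 0.56 mA

V_G = V_DD·R_2/(R_1+R_2) = 11×150/420 = 3.93 V.
Assume saturation: I_D = (k_n/2)(V_GS − V_t)² with V_GS = V_G − I_D·R_S = 3.93 − 0.82·I_D.
Substituting gives 0.074·I_D² − 1.49·I_D + 0.819 = 0, with roots I_D = 0.565 or 19.6 mA.
The root I_D = 19.6 mA gives V_GS = -12.2 V ≤ V_t, so take I_D = 0.565 mA.
Then V_GS = 3.47 V and V_DS = V_DD − I_D(R_D+R_S) = 11 − 0.565×4.72 = 8.34 V.
Saturation requires V_DS ≥ V_GS − V_t = 2.27 V; 8.34 ≥ 2.27 ✓.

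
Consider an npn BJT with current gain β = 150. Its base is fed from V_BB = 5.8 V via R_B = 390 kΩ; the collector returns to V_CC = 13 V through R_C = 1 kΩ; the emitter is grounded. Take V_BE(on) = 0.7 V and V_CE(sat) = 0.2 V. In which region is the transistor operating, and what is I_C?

active; I_C ≈ 2 mA

Assume active. Base-emitter loop: I_B = (V_BB − V_BE)/R_B = (5.8 − 0.7)/390 = 0.0131 mA.
I_C = β·I_B = 150×0.0131 = 1.96 mA.
V_CE = V_CC − I_C·R_C = 13 − 1.96×1 = 11 V > V_CE(sat), so the active-region assumption holds.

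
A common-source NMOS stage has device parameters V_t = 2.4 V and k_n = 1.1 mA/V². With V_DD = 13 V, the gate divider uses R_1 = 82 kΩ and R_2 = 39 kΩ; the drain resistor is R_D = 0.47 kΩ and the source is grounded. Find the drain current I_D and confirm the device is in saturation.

I_D ≈ 1.8 mA

V_G = V_DD·R_2/(R_1+R_2) = 13×39/121 = 4.19 V. With the source grounded, V_GS = V_G = 4.19 V.
Assume saturation: I_D = (k_n/2)(V_GS − V_t)² = (1.1/2)×(4.19 − 2.4)² = 0.55×1.79² = 1.76 mA.
V_DS = V_DD − I_D·R_D = 13 − 1.76×0.47 = 12.2 V.
Saturation requires V_DS ≥ V_GS − V_t = 1.79 V; 12.2 ≥ 1.79 ✓.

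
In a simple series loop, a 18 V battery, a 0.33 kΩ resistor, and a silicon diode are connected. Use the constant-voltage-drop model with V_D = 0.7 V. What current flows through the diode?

KVL around the loop: 18 = V_D + I·R = 0.7 + I × 0.33 kΩ.
So I = (18 − 0.7) / 0.33 kΩ = 17.3 / 0.33 = 52.4 mA.

I ≈ 52 mA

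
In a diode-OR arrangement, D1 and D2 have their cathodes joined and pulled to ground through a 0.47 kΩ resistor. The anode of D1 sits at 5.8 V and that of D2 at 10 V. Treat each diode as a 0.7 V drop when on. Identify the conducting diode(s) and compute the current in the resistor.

Only D2 conducts; I_R ≈ 20 mA

Assume both conduct. Then node N would need to be at both 5.8−0.7 = 5.1 V and 10−0.7 = 9.3 V, which is impossible.
Assume only D2 conducts: V_N = 10 − 0.7 = 9.3 V, so I_R = 9.3/0.47 = 19.8 mA.
Check D1: its anode-to-cathode voltage is 5.8 − 9.3 = -3.5 V < 0.7 V, so it is off. The assumption is consistent.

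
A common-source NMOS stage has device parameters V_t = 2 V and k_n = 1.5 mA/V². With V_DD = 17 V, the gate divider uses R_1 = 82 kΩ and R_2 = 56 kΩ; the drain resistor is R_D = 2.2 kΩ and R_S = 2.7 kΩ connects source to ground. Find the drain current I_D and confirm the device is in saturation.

V_G = V_DD·R_2/(R_1+R_2) = 17×56/138 = 6.9 V.
Assume saturation: I_D = (k_n/2)(V_GS − V_t)² with V_GS = V_G − I_D·R_S = 6.9 − 2.7·I_D.
Substituting gives 5.47·I_D² − 20.8·I_D + 18 = 0, with roots I_D = 1.32 or 2.49 mA.
The root I_D = 2.49 mA gives V_GS = 0.178 V ≤ V_t, so take I_D = 1.32 mA.
Then V_GS = 3.33 V and V_DS = V_DD − I_D(R_D+R_S) = 17 − 1.32×4.9 = 10.5 V.
Saturation requires V_DS ≥ V_GS − V_t = 1.33 V; 10.5 ≥ 1.33 ✓.

I_D ≈ 1.3 mA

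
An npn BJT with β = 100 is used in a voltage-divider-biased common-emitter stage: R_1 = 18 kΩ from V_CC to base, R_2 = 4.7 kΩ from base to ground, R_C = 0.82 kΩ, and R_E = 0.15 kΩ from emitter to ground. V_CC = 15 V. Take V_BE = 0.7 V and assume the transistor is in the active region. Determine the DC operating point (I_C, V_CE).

I_C ≈ 13 mA, V_CE ≈ 2.6 V

Thevenize the base divider: V_Th = V_CC·R_2/(R_1+R_2) = 15×4.7/22.7 = 3.11 V, R_Th = R_1‖R_2 = 3.73 kΩ.
Base-emitter loop: V_Th = I_B·R_Th + V_BE + (β+1)I_B·R_E, so I_B = (3.11 − 0.7) / (3.73 + 101×0.15) = 0.127 mA.
I_C = β·I_B = 100×0.127 = 12.7 mA, and I_E = (β+1)I_B = 12.9 mA.
V_CE = V_CC − I_C·R_C − I_E·R_E = 15 − 12.7×0.82 − 12.9×0.15 = 2.62 V.
V_CE = 2.62 V > 0.2 V confirms active-region operation.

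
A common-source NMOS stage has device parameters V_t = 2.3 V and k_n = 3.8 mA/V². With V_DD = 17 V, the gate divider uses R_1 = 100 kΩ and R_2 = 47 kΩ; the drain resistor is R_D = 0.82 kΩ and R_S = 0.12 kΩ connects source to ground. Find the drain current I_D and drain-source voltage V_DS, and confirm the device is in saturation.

V_G = V_DD·R_2/(R_1+R_2) = 17×47/147 = 5.44 V.
Assume saturation: I_D = (k_n/2)(V_GS − V_t)² with V_GS = V_G − I_D·R_S = 5.44 − 0.12·I_D.
Substituting gives 0.0274·I_D² − 2.43·I_D + 18.7 = 0, with roots I_D = 8.5 or 80.3 mA.
The root I_D = 80.3 mA gives V_GS = -4.2 V ≤ V_t, so take I_D = 8.5 mA.
Then V_GS = 4.42 V and V_DS = V_DD − I_D(R_D+R_S) = 17 − 8.5×0.94 = 9.01 V.
Saturation requires V_DS ≥ V_GS − V_t = 2.12 V; 9.01 ≥ 2.12 ✓.

I_D ≈ 8.5 mA, V_DS ≈ 9 V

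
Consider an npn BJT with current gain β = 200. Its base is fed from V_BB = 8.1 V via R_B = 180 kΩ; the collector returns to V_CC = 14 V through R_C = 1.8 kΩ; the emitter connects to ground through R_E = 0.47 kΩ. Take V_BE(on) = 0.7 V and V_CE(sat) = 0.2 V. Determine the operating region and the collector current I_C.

Assume active. Base-emitter loop: I_B = (V_BB − V_BE)/(R_B + (β+1)R_E) = (8.1 − 0.7)/(180 + 201×0.47) = 0.027 mA.
I_C = β·I_B = 200×0.027 = 5.39 mA.
V_CE = V_CC − I_C·R_C − I_E·R_E = 14 − 5.39×1.8 − 5.42×0.47 = 1.75 V > V_CE(sat), so the active-region assumption holds.

active; I_C ≈ 5.4 mA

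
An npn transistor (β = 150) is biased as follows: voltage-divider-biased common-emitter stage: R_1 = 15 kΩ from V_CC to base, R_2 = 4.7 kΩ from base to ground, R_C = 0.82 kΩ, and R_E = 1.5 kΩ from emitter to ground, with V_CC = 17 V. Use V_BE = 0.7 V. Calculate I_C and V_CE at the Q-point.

Thevenize the base divider: V_Th = V_CC·R_2/(R_1+R_2) = 17×4.7/19.7 = 4.06 V, R_Th = R_1‖R_2 = 3.58 kΩ.
Base-emitter loop: V_Th = I_B·R_Th + V_BE + (β+1)I_B·R_E, so I_B = (4.06 − 0.7) / (3.58 + 151×1.5) = 0.0146 mA.
I_C = β·I_B = 150×0.0146 = 2.19 mA, and I_E = (β+1)I_B = 2.2 mA.
V_CE = V_CC − I_C·R_C − I_E·R_E = 17 − 2.19×0.82 − 2.2×1.5 = 11.9 V.
V_CE = 11.9 V > 0.2 V confirms active-region operation.

I_C ≈ 2.2 mA, V_CE ≈ 12 V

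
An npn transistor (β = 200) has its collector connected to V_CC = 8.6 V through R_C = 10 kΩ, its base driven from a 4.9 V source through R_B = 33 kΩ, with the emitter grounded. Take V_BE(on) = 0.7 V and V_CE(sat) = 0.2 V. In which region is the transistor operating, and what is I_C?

Assume active: I_B = (4.9 − 0.7)/33 = 0.127 mA, giving I_C = β·I_B = 25.5 mA.
But then V_CE = 8.6 − 25.5×10 = -246 V < V_CE(sat) = 0.2 V — impossible in the active region.
So the transistor is saturated. With V_CE = 0.2 V, I_C = (V_CC − 0.2)/R_C = 8.4/10 = 0.84 mA.
Check: β·I_B = 25.5 mA > I_C = 0.84 mA, confirming saturation.

saturation; I_C ≈ 0.84 mA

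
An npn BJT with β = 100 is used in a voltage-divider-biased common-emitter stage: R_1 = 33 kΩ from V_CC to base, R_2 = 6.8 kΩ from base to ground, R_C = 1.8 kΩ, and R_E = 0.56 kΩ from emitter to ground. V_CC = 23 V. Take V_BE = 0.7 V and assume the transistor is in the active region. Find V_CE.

Thevenize the base divider: V_Th = V_CC·R_2/(R_1+R_2) = 23×6.8/39.8 = 3.93 V, R_Th = R_1‖R_2 = 5.64 kΩ.
Base-emitter loop: V_Th = I_B·R_Th + V_BE + (β+1)I_B·R_E, so I_B = (3.93 − 0.7) / (5.64 + 101×0.56) = 0.0519 mA.
I_C = β·I_B = 100×0.0519 = 5.19 mA, and I_E = (β+1)I_B = 5.24 mA.
V_CE = V_CC − I_C·R_C − I_E·R_E = 23 − 5.19×1.8 − 5.24×0.56 = 10.7 V.
V_CE = 10.7 V > 0.2 V confirms active-region operation.

V_CE ≈ 11 V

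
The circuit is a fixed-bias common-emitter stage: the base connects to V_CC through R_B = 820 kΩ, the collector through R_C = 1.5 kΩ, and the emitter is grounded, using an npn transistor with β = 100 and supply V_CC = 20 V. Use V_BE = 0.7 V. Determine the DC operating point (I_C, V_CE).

I_C ≈ 2.4 mA, V_CE ≈ 16 V

Base loop: V_CC = I_B·R_B + V_BE, so I_B = (20 − 0.7)/820 kΩ = 0.0235 mA.
In the active region I_C = β·I_B = 100 × 0.0235 = 2.35 mA.
Collector loop: V_CE = V_CC − I_C·R_C = 20 − 2.35×1.5 = 16.5 V.
Since V_CE = 16.5 V > V_CE(sat) ≈ 0.2 V, the transistor is in the active region as assumed.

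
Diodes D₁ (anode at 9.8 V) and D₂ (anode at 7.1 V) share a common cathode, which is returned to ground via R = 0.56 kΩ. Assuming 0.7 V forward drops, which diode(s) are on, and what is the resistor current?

Assume both conduct. Then node N would need to be at both 9.8−0.7 = 9.1 V and 7.1−0.7 = 6.4 V, which is impossible.
Assume only D₁ conducts: V_N = 9.8 − 0.7 = 9.1 V, so I_R = 9.1/0.56 = 16.2 mA.
Check D₂: its anode-to-cathode voltage is 7.1 − 9.1 = -2 V < 0.7 V, so it is off. The assumption is consistent.

Only D₁ conducts; I_R ≈ 16 mA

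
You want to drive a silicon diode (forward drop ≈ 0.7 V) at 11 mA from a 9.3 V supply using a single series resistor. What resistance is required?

The resistor drops V_S − V_D = 9.3 − 0.7 = 8.6 V at 11 mA.
R = 8.6 V / 11 mA = 0.782 kΩ.

R ≈ 0.78 kΩ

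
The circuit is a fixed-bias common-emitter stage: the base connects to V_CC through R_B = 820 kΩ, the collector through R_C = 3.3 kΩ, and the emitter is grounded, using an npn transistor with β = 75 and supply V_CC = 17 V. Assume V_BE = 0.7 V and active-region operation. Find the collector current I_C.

I_C ≈ 1.5 mA

Base loop: V_CC = I_B·R_B + V_BE, so I_B = (17 − 0.7)/820 kΩ = 0.0199 mA.
In the active region I_C = β·I_B = 75 × 0.0199 = 1.49 mA.
Collector loop: V_CE = V_CC − I_C·R_C = 17 − 1.49×3.3 = 12.1 V.
Since V_CE = 12.1 V > V_CE(sat) ≈ 0.2 V, the transistor is in the active region as assumed.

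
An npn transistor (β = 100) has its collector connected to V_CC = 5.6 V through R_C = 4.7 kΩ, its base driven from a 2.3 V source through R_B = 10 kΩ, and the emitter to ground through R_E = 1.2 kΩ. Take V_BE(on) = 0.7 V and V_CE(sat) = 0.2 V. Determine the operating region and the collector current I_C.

saturation; I_C ≈ 0.91 mA

Assume active: I_B = (2.3 − 0.7)/(10 + 101×1.2) = 0.0122 mA, I_C = β·I_B = 1.22 mA.
Then V_CE = 5.6 − 1.22×4.7 − 1.23×1.2 = -1.61 V < 0.2 V — the active assumption fails.
Re-solve with V_CE = 0.2 V. KCL at the emitter: V_E/R_E = (V_BB−0.7−V_E)/R_B + (V_CC−0.2−V_E)/R_C, giving V_E = 1.14 V.
I_C = (V_CC − 0.2 − V_E)/R_C = (5.4 − 1.14)/4.7 = 0.906 mA.
Check: I_B = (1.6 − 1.14)/10 = 0.0458 mA, and β·I_B = 4.58 mA > I_C, confirming saturation.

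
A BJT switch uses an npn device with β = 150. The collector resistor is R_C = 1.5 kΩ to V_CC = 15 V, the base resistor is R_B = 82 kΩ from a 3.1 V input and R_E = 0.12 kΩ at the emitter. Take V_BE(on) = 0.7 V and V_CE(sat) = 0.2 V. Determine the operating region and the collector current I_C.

active; I_C ≈ 3.6 mA

Assume active. Base-emitter loop: I_B = (V_BB − V_BE)/(R_B + (β+1)R_E) = (3.1 − 0.7)/(82 + 151×0.12) = 0.024 mA.
I_C = β·I_B = 150×0.024 = 3.6 mA.
V_CE = V_CC − I_C·R_C − I_E·R_E = 15 − 3.6×1.5 − 3.62×0.12 = 9.17 V > V_CE(sat), so the active-region assumption holds.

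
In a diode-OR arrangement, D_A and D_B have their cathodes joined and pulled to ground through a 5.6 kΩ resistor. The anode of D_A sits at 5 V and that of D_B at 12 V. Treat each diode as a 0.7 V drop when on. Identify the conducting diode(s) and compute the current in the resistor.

Only D_B conducts; I_R ≈ 2 mA

Assume both conduct. Then node N would need to be at both 5−0.7 = 4.3 V and 12−0.7 = 11.3 V, which is impossible.
Assume only D_B conducts: V_N = 12 − 0.7 = 11.3 V, so I_R = 11.3/5.6 = 2.02 mA.
Check D_A: its anode-to-cathode voltage is 5 − 11.3 = -6.3 V < 0.7 V, so it is off. The assumption is consistent.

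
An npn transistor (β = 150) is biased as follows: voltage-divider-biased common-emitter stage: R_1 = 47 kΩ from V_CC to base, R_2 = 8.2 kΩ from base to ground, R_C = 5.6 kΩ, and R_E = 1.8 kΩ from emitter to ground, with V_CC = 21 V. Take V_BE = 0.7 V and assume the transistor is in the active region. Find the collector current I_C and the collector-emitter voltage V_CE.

I_C ≈ 1.3 mA, V_CE ≈ 11 V

Thevenize the base divider: V_Th = V_CC·R_2/(R_1+R_2) = 21×8.2/55.2 = 3.12 V, R_Th = R_1‖R_2 = 6.98 kΩ.
Base-emitter loop: V_Th = I_B·R_Th + V_BE + (β+1)I_B·R_E, so I_B = (3.12 − 0.7) / (6.98 + 151×1.8) = 0.00868 mA.
I_C = β·I_B = 150×0.00868 = 1.3 mA, and I_E = (β+1)I_B = 1.31 mA.
V_CE = V_CC − I_C·R_C − I_E·R_E = 21 − 1.3×5.6 − 1.31×1.8 = 11.4 V.
V_CE = 11.4 V > 0.2 V confirms active-region operation.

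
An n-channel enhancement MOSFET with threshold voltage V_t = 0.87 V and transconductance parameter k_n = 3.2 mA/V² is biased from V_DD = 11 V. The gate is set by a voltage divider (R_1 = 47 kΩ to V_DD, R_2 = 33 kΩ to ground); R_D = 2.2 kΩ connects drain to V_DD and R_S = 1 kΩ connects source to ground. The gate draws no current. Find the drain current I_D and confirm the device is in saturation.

V_G = V_DD·R_2/(R_1+R_2) = 11×33/80 = 4.54 V.
Assume saturation: I_D = (k_n/2)(V_GS − V_t)² with V_GS = V_G − I_D·R_S = 4.54 − 1·I_D.
Substituting gives 1.6·I_D² − 12.7·I_D + 21.5 = 0, with roots I_D = 2.43 or 5.53 mA.
The root I_D = 5.53 mA gives V_GS = -0.988 V ≤ V_t, so take I_D = 2.43 mA.
Then V_GS = 2.1 V and V_DS = V_DD − I_D(R_D+R_S) = 11 − 2.43×3.2 = 3.21 V.
Saturation requires V_DS ≥ V_GS − V_t = 1.23 V; 3.21 ≥ 1.23 ✓.

I_D ≈ 2.4 mA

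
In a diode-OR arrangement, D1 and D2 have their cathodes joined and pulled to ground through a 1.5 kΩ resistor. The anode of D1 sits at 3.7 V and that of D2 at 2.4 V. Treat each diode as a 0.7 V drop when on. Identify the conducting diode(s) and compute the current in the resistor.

Assume both conduct. Then node N would need to be at both 3.7−0.7 = 3 V and 2.4−0.7 = 1.7 V, which is impossible.
Assume only D1 conducts: V_N = 3.7 − 0.7 = 3 V, so I_R = 3/1.5 = 2 mA.
Check D2: its anode-to-cathode voltage is 2.4 − 3 = -0.6 V < 0.7 V, so it is off. The assumption is consistent.

Only D1 conducts; I_R ≈ 2 mA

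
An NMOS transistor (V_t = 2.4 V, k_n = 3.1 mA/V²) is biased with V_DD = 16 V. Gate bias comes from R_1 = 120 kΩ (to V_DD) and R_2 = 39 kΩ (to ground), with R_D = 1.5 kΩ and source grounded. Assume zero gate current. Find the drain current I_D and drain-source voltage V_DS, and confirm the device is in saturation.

I_D ≈ 3.6 mA, V_DS ≈ 11 V

V_G = V_DD·R_2/(R_1+R_2) = 16×39/159 = 3.92 V. With the source grounded, V_GS = V_G = 3.92 V.
Assume saturation: I_D = (k_n/2)(V_GS − V_t)² = (3.1/2)×(3.92 − 2.4)² = 1.55×1.52² = 3.6 mA.
V_DS = V_DD − I_D·R_D = 16 − 3.6×1.5 = 10.6 V.
Saturation requires V_DS ≥ V_GS − V_t = 1.52 V; 10.6 ≥ 1.52 ✓.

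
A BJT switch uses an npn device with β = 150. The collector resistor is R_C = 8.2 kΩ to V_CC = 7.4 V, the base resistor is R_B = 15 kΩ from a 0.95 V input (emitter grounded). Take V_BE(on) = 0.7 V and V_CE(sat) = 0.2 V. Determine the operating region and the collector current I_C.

Assume active: I_B = (0.95 − 0.7)/15 = 0.0167 mA, giving I_C = β·I_B = 2.5 mA.
But then V_CE = 7.4 − 2.5×8.2 = -13.1 V < V_CE(sat) = 0.2 V — impossible in the active region.
So the transistor is saturated. With V_CE = 0.2 V, I_C = (V_CC − 0.2)/R_C = 7.2/8.2 = 0.878 mA.
Check: β·I_B = 2.5 mA > I_C = 0.878 mA, confirming saturation.

saturation; I_C ≈ 0.88 mA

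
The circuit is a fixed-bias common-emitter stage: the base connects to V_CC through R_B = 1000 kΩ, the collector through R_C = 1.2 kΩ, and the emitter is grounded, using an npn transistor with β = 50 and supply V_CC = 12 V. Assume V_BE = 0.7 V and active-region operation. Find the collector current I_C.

Base loop: V_CC = I_B·R_B + V_BE, so I_B = (12 − 0.7)/1000 kΩ = 0.0113 mA.
In the active region I_C = β·I_B = 50 × 0.0113 = 0.565 mA.
Collector loop: V_CE = V_CC − I_C·R_C = 12 − 0.565×1.2 = 11.3 V.
Since V_CE = 11.3 V > V_CE(sat) ≈ 0.2 V, the transistor is in the active region as assumed.

I_C ≈ 0.57 mA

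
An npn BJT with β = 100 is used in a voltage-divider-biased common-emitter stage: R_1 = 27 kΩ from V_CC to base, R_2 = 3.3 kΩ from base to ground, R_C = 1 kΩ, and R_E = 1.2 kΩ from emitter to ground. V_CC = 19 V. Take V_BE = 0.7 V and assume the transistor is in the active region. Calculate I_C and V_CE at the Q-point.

I_C ≈ 1.1 mA, V_CE ≈ 17 V

Thevenize the base divider: V_Th = V_CC·R_2/(R_1+R_2) = 19×3.3/30.3 = 2.07 V, R_Th = R_1‖R_2 = 2.94 kΩ.
Base-emitter loop: V_Th = I_B·R_Th + V_BE + (β+1)I_B·R_E, so I_B = (2.07 − 0.7) / (2.94 + 101×1.2) = 0.011 mA.
I_C = β·I_B = 100×0.011 = 1.1 mA, and I_E = (β+1)I_B = 1.11 mA.
V_CE = V_CC − I_C·R_C − I_E·R_E = 19 − 1.1×1 − 1.11×1.2 = 16.6 V.
V_CE = 16.6 V > 0.2 V confirms active-region operation.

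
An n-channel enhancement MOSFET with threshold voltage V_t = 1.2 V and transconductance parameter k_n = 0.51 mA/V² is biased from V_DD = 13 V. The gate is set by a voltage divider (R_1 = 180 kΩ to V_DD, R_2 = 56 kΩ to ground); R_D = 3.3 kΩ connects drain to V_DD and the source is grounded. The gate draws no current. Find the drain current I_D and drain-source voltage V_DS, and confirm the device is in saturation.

I_D ≈ 0.91 mA, V_DS ≈ 10 V

V_G = V_DD·R_2/(R_1+R_2) = 13×56/236 = 3.08 V. With the source grounded, V_GS = V_G = 3.08 V.
Assume saturation: I_D = (k_n/2)(V_GS − V_t)² = (0.51/2)×(3.08 − 1.2)² = 0.255×1.88² = 0.906 mA.
V_DS = V_DD − I_D·R_D = 13 − 0.906×3.3 = 10 V.
Saturation requires V_DS ≥ V_GS − V_t = 1.88 V; 10 ≥ 1.88 ✓.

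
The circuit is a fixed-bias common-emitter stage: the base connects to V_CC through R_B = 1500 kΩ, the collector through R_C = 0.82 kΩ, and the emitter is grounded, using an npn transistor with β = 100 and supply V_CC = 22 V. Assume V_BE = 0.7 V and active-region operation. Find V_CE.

V_CE ≈ 21 V

Base loop: V_CC = I_B·R_B + V_BE, so I_B = (22 − 0.7)/1500 kΩ = 0.0142 mA.
In the active region I_C = β·I_B = 100 × 0.0142 = 1.42 mA.
Collector loop: V_CE = V_CC − I_C·R_C = 22 − 1.42×0.82 = 20.8 V.
Since V_CE = 20.8 V > V_CE(sat) ≈ 0.2 V, the transistor is in the active region as assumed.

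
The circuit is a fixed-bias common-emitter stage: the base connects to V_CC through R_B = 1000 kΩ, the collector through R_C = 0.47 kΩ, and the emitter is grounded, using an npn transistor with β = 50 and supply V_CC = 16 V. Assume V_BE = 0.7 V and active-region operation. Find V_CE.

V_CE ≈ 16 V

Base loop: V_CC = I_B·R_B + V_BE, so I_B = (16 − 0.7)/1000 kΩ = 0.0153 mA.
In the active region I_C = β·I_B = 50 × 0.0153 = 0.765 mA.
Collector loop: V_CE = V_CC − I_C·R_C = 16 − 0.765×0.47 = 15.6 V.
Since V_CE = 15.6 V > V_CE(sat) ≈ 0.2 V, the transistor is in the active region as assumed.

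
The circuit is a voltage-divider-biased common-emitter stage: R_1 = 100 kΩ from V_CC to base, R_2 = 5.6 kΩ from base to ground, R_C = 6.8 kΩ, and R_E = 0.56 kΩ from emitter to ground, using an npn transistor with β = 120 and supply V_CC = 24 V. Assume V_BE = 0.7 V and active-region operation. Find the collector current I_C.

Thevenize the base divider: V_Th = V_CC·R_2/(R_1+R_2) = 24×5.6/106 = 1.27 V, R_Th = R_1‖R_2 = 5.3 kΩ.
Base-emitter loop: V_Th = I_B·R_Th + V_BE + (β+1)I_B·R_E, so I_B = (1.27 − 0.7) / (5.3 + 121×0.56) = 0.00784 mA.
I_C = β·I_B = 120×0.00784 = 0.941 mA, and I_E = (β+1)I_B = 0.948 mA.
V_CE = V_CC − I_C·R_C − I_E·R_E = 24 − 0.941×6.8 − 0.948×0.56 = 17.1 V.
V_CE = 17.1 V > 0.2 V confirms active-region operation.

I_C ≈ 0.94 mA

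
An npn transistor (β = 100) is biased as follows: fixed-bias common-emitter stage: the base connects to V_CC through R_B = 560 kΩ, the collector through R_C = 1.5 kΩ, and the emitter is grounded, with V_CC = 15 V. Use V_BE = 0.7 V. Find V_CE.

V_CE ≈ 11 V

Base loop: V_CC = I_B·R_B + V_BE, so I_B = (15 − 0.7)/560 kΩ = 0.0255 mA.
In the active region I_C = β·I_B = 100 × 0.0255 = 2.55 mA.
Collector loop: V_CE = V_CC − I_C·R_C = 15 − 2.55×1.5 = 11.2 V.
Since V_CE = 11.2 V > V_CE(sat) ≈ 0.2 V, the transistor is in the active region as assumed.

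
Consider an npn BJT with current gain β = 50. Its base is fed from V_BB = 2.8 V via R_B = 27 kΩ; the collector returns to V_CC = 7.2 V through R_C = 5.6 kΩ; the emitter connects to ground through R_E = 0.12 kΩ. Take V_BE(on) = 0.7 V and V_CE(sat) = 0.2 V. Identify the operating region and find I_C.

Assume active: I_B = (2.8 − 0.7)/(27 + 51×0.12) = 0.0634 mA, I_C = β·I_B = 3.17 mA.
Then V_CE = 7.2 − 3.17×5.6 − 3.23×0.12 = -10.9 V < 0.2 V — the active assumption fails.
Re-solve with V_CE = 0.2 V. KCL at the emitter: V_E/R_E = (V_BB−0.7−V_E)/R_B + (V_CC−0.2−V_E)/R_C, giving V_E = 0.155 V.
I_C = (V_CC − 0.2 − V_E)/R_C = (7 − 0.155)/5.6 = 1.22 mA.
Check: I_B = (2.1 − 0.155)/27 = 0.072 mA, and β·I_B = 3.6 mA > I_C, confirming saturation.

saturation; I_C ≈ 1.2 mA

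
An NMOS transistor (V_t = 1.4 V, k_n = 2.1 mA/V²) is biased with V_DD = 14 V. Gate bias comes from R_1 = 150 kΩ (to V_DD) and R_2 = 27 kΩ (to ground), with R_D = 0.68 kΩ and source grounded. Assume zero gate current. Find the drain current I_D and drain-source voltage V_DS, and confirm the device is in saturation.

I_D ≈ 0.57 mA, V_DS ≈ 14 V

V_G = V_DD·R_2/(R_1+R_2) = 14×27/177 = 2.14 V. With the source grounded, V_GS = V_G = 2.14 V.
Assume saturation: I_D = (k_n/2)(V_GS − V_t)² = (2.1/2)×(2.14 − 1.4)² = 1.05×0.736² = 0.568 mA.
V_DS = V_DD − I_D·R_D = 14 − 0.568×0.68 = 13.6 V.
Saturation requires V_DS ≥ V_GS − V_t = 0.736 V; 13.6 ≥ 0.736 ✓.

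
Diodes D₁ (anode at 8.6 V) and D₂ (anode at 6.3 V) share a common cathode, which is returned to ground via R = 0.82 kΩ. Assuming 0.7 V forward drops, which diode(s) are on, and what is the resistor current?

Assume both conduct. Then node N would need to be at both 8.6−0.7 = 7.9 V and 6.3−0.7 = 5.6 V, which is impossible.
Assume only D₁ conducts: V_N = 8.6 − 0.7 = 7.9 V, so I_R = 7.9/0.82 = 9.63 mA.
Check D₂: its anode-to-cathode voltage is 6.3 − 7.9 = -1.6 V < 0.7 V, so it is off. The assumption is consistent.

Only D₁ conducts; I_R ≈ 9.6 mA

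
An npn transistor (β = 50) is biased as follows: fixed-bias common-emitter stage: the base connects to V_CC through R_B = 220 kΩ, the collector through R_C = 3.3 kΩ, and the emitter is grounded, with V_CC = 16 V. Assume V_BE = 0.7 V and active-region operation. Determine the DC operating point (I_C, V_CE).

Base loop: V_CC = I_B·R_B + V_BE, so I_B = (16 − 0.7)/220 kΩ = 0.0695 mA.
In the active region I_C = β·I_B = 50 × 0.0695 = 3.48 mA.
Collector loop: V_CE = V_CC − I_C·R_C = 16 − 3.48×3.3 = 4.53 V.
Since V_CE = 4.53 V > V_CE(sat) ≈ 0.2 V, the transistor is in the active region as assumed.

I_C ≈ 3.5 mA, V_CE ≈ 4.5 V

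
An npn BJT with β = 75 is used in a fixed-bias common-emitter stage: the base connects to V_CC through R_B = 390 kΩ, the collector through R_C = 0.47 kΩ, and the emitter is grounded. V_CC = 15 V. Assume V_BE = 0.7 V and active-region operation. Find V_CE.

Base loop: V_CC = I_B·R_B + V_BE, so I_B = (15 − 0.7)/390 kΩ = 0.0367 mA.
In the active region I_C = β·I_B = 75 × 0.0367 = 2.75 mA.
Collector loop: V_CE = V_CC − I_C·R_C = 15 − 2.75×0.47 = 13.7 V.
Since V_CE = 13.7 V > V_CE(sat) ≈ 0.2 V, the transistor is in the active region as assumed.

V_CE ≈ 14 V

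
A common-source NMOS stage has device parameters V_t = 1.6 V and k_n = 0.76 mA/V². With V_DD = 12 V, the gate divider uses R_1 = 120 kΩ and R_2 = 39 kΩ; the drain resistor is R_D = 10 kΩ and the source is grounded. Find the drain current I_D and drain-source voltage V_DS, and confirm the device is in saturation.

I_D ≈ 0.69 mA, V_DS ≈ 5.1 V

V_G = V_DD·R_2/(R_1+R_2) = 12×39/159 = 2.94 V. With the source grounded, V_GS = V_G = 2.94 V.
Assume saturation: I_D = (k_n/2)(V_GS − V_t)² = (0.76/2)×(2.94 − 1.6)² = 0.38×1.34² = 0.686 mA.
V_DS = V_DD − I_D·R_D = 12 − 0.686×10 = 5.14 V.
Saturation requires V_DS ≥ V_GS − V_t = 1.34 V; 5.14 ≥ 1.34 ✓.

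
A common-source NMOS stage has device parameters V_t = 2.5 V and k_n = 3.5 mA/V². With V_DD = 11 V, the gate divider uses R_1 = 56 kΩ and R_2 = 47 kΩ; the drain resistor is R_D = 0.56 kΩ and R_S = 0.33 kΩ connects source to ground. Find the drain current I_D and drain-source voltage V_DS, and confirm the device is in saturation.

V_G = V_DD·R_2/(R_1+R_2) = 11×47/103 = 5.02 V.
Assume saturation: I_D = (k_n/2)(V_GS − V_t)² with V_GS = V_G − I_D·R_S = 5.02 − 0.33·I_D.
Substituting gives 0.191·I_D² − 3.91·I_D + 11.1 = 0, with roots I_D = 3.41 or 17.1 mA.
The root I_D = 17.1 mA gives V_GS = -0.627 V ≤ V_t, so take I_D = 3.41 mA.
Then V_GS = 3.9 V and V_DS = V_DD − I_D(R_D+R_S) = 11 − 3.41×0.89 = 7.97 V.
Saturation requires V_DS ≥ V_GS − V_t = 1.4 V; 7.97 ≥ 1.4 ✓.

I_D ≈ 3.4 mA, V_DS ≈ 8 V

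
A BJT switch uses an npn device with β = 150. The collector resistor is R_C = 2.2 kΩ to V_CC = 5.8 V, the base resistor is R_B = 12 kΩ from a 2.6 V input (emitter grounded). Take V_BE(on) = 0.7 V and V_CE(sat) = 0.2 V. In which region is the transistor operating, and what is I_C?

Assume active: I_B = (2.6 − 0.7)/12 = 0.158 mA, giving I_C = β·I_B = 23.8 mA.
But then V_CE = 5.8 − 23.8×2.2 = -46.5 V < V_CE(sat) = 0.2 V — impossible in the active region.
So the transistor is saturated. With V_CE = 0.2 V, I_C = (V_CC − 0.2)/R_C = 5.6/2.2 = 2.55 mA.
Check: β·I_B = 23.8 mA > I_C = 2.55 mA, confirming saturation.

saturation; I_C ≈ 2.5 mA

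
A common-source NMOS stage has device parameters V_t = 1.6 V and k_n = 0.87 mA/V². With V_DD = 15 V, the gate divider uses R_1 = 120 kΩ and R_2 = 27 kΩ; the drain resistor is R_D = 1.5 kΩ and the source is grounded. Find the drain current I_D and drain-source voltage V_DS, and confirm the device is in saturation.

V_G = V_DD·R_2/(R_1+R_2) = 15×27/147 = 2.76 V. With the source grounded, V_GS = V_G = 2.76 V.
Assume saturation: I_D = (k_n/2)(V_GS − V_t)² = (0.87/2)×(2.76 − 1.6)² = 0.435×1.16² = 0.58 mA.
V_DS = V_DD − I_D·R_D = 15 − 0.58×1.5 = 14.1 V.
Saturation requires V_DS ≥ V_GS − V_t = 1.16 V; 14.1 ≥ 1.16 ✓.

I_D ≈ 0.58 mA, V_DS ≈ 14 V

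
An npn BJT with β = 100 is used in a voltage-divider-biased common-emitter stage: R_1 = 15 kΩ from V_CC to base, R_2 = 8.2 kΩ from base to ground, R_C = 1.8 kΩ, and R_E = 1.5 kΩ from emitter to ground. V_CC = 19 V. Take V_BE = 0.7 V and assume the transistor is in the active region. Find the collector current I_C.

Thevenize the base divider: V_Th = V_CC·R_2/(R_1+R_2) = 19×8.2/23.2 = 6.72 V, R_Th = R_1‖R_2 = 5.3 kΩ.
Base-emitter loop: V_Th = I_B·R_Th + V_BE + (β+1)I_B·R_E, so I_B = (6.72 − 0.7) / (5.3 + 101×1.5) = 0.0384 mA.
I_C = β·I_B = 100×0.0384 = 3.84 mA, and I_E = (β+1)I_B = 3.87 mA.
V_CE = V_CC − I_C·R_C − I_E·R_E = 19 − 3.84×1.8 − 3.87×1.5 = 6.28 V.
V_CE = 6.28 V > 0.2 V confirms active-region operation.

I_C ≈ 3.8 mA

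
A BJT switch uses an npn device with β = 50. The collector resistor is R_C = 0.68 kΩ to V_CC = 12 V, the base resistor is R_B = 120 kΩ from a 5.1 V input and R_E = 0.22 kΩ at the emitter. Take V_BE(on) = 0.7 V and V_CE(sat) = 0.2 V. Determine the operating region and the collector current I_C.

Assume active. Base-emitter loop: I_B = (V_BB − V_BE)/(R_B + (β+1)R_E) = (5.1 − 0.7)/(120 + 51×0.22) = 0.0335 mA.
I_C = β·I_B = 50×0.0335 = 1.68 mA.
V_CE = V_CC − I_C·R_C − I_E·R_E = 12 − 1.68×0.68 − 1.71×0.22 = 10.5 V > V_CE(sat), so the active-region assumption holds.

active; I_C ≈ 1.7 mA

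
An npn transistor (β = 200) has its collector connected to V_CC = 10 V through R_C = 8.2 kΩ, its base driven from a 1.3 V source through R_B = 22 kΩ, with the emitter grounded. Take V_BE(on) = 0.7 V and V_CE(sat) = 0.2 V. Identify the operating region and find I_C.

Assume active: I_B = (1.3 − 0.7)/22 = 0.0273 mA, giving I_C = β·I_B = 5.45 mA.
But then V_CE = 10 − 5.45×8.2 = -34.7 V < V_CE(sat) = 0.2 V — impossible in the active region.
So the transistor is saturated. With V_CE = 0.2 V, I_C = (V_CC − 0.2)/R_C = 9.8/8.2 = 1.2 mA.
Check: β·I_B = 5.45 mA > I_C = 1.2 mA, confirming saturation.

saturation; I_C ≈ 1.2 mA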